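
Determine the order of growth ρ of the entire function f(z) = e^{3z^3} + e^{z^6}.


Each summand is entire of order 3 and 6 respectively (as in the single-exponential case). The order of a sum is at most the max of the orders, so ρ ≤ 6. For the lower bound: on |z|=r choose arg z so that 1z^6 is real positive; then |e^{1z^6}| = e^{1r^6} while |e^{3z^3}| ≤ e^{3r^3} = o(e^{1r^6}). So |f| ≥ e^{1r^6}(1 − o(1)) and ρ ≥ 6. Hence ρ = max(3, 6) = 6.
Therefore ρ = 6.

Order ρ = 6.


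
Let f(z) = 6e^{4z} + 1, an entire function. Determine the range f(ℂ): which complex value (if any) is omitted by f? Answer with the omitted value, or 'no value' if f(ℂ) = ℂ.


Little Picard bounds the complement of f(ℂ) to at most one point.
e^{4z} is never zero on ℂ, so 6·e^{4z} takes every value in ℂ ∖ {0}. Adding 1 shifts the range to ℂ ∖ {1}. Thus f omits exactly the value 1.

Omitted value: 1.


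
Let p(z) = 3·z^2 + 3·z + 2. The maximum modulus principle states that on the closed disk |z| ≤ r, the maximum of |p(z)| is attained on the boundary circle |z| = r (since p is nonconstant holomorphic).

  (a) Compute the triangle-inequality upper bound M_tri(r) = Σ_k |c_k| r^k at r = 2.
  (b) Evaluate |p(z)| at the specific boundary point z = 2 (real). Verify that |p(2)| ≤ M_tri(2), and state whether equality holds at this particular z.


Coefficients: c_0 = 2, c_1 = 3, c_2 = 3. Radius r = 2.
Part (a). Triangle bound: M_tri(r) = Σ_k |c_k| r^k
  = |2|·2^0 + |3|·2^1 + |3|·2^2
  = 2 + 6 + 12 = 20.
This bounds M(r) := max_{|z|=r} |p(z)| from above; equality holds iff all terms c_k z^k can be made to align in phase at a single z on |z|=r.
Part (b). At z = 2 (real, on the circle |z| = r):
  p(2) = (2)·2^0 + (3)·2^1 + (3)·2^2 = 20.
  |p(2)| = 20.
Since all nonzero coefficients share the same sign, |p(2)| = 20 = M_tri(2); the triangle bound is attained at z = 2, so in fact M(r) = 20.

M_tri(2) = 20; |p(2)| = 20; equality at z=2: yes.


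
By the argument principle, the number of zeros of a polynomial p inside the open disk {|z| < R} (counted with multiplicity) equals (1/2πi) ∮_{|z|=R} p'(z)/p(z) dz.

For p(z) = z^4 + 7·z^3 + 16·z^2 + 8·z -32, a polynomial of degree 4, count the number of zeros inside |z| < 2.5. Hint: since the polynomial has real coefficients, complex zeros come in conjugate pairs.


The zeros of p are: 1, (-2 + 2i), (-2 - 2i), -4.
Their magnitudes are: 1, 2.828, 2.828, 4.
Zeros with |z| < R = 2.5: 1.
Count = 1.
By the argument principle, (1/2πi) ∮_{|z|=R} p'(z)/p(z) dz equals exactly this count.

Number of zeros inside |z| < 2.5: 1.


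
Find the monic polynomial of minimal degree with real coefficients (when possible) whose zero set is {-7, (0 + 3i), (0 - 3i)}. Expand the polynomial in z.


The polynomial is p(z) = ∏_{α ∈ S} (z − α), where S = {-7, (0 + 3i), (0 - 3i)}.
Expanding the product yields: p(z) = z^3 + 7·z^2 + 9·z + 63.
Note conjugate pairs combine to real quadratics: (z − (0+3i))(z − (0−3i)) = z² + 9.
The resulting polynomial has degree 3 and real coefficients as required.

p(z) = z^3 + 7·z^2 + 9·z + 63.


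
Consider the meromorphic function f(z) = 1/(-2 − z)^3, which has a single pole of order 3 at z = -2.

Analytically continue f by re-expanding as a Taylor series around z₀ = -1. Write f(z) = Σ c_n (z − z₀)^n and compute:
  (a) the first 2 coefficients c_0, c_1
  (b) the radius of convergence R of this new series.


Let w = z − z₀, so z = z₀ + w.
Then -2 − z = -2 − (z₀ + w) = (-2 − z₀) − w = -1 − w.
f(z) = 1/(-1 − w)^3 = (1/(-1)^3) · (1 − w/(-1))^{−3}.
By the binomial series (1−u)^{−3} = Σ_{n≥0} C(n+2, 2) u^n for |u|<1, with u = w/(-1):
  c_n = C(n+2, 2) / (-1)^(n+3).
  c_0 = 1/(-1)^3 = -1.
  c_1 = 3/(-1)^4 = 3.
The series is valid for |w/d| < 1, i.e. |z − z₀| < |d|.
Radius of convergence: R = |-2 − z₀| = |-1| = 1 (distance from z₀ to the singularity z = -2).

c_0 = -1, c_1 = 3; R = 1.


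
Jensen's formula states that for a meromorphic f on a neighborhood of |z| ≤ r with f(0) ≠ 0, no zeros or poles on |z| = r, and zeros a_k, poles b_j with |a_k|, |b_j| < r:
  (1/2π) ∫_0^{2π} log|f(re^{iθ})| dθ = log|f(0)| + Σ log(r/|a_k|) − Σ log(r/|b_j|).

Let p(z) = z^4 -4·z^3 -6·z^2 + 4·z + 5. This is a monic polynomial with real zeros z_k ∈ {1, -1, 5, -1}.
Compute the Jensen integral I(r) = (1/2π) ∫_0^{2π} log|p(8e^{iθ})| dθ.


Zeros: -1, -1, 1, 5; r = 8.
Inside |z| < r: -1, -1, 1, 5. Outside (|z| ≥ r): ∅.
p(0) = 5, so log|p(0)| = log(5) = 1.6094.
Apply Jensen: I(r) = log|p(0)| + Σ_k log(r/|z_k|), summed over zeros inside |z| < r.
  log(r/|z_k|) for z_k = 1: log(8/1) = 2.0794
  log(r/|z_k|) for z_k = -1: log(8/1) = 2.0794
  log(r/|z_k|) for z_k = 5: log(8/5) = 0.4700
  log(r/|z_k|) for z_k = -1: log(8/1) = 2.0794
Sum over inside zeros: 6.7083.
I(r) = log|p(0)| + (inside sum) = 1.6094 + 6.7083 = 8.3178.
Closed form (all zeros inside, monic): I(r) = n·log(r) = 4·log(8) = 8.3178. ✓

I(r) ≈ 8.3178.


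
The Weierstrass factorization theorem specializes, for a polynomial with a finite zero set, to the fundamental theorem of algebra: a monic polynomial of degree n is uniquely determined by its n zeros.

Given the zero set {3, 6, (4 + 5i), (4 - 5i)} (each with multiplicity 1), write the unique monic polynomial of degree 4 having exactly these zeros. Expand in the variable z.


The polynomial is p(z) = ∏_{α ∈ S} (z − α), where S = {3, 6, (4 + 5i), (4 - 5i)}.
Expanding the product yields: p(z) = z^4 -17·z^3 + 131·z^2 -513·z + 738.
Note conjugate pairs combine to real quadratics: (z − (4+5i))(z − (4−5i)) = z² − 8z + 41.
The resulting polynomial has degree 4 and real coefficients as required.

p(z) = z^4 -17·z^3 + 131·z^2 -513·z + 738.


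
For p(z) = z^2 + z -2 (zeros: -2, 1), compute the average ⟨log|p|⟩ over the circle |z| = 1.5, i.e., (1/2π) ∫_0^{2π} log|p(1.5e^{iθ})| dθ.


Zeros: -2, 1; r = 1.5.
Inside |z| < r: 1. Outside (|z| ≥ r): -2.
p(0) = -2, so log|p(0)| = log(2) = 0.6931.
Apply Jensen: I(r) = log|p(0)| + Σ_k log(r/|z_k|), summed over zeros inside |z| < r.
  log(r/|z_k|) for z_k = 1: log(1.5/1) = 0.4055
  Outside zeros (-2) contribute nothing to the Jensen sum.
Sum over inside zeros: 0.4055.
I(r) = log|p(0)| + (inside sum) = 0.6931 + 0.4055 = 1.0986.
Note: since some zeros are outside |z| ≤ r, the simplified n·log(r) form does NOT apply — only the inside zeros contribute.

I(r) ≈ 1.0986.


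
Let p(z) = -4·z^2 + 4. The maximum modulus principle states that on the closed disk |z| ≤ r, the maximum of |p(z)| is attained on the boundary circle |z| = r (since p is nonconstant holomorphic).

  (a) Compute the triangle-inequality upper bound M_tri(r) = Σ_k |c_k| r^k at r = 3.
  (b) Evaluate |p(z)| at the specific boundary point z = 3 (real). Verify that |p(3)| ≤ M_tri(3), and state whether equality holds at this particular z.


Coefficients: c_0 = 4, c_1 = 0, c_2 = -4. Radius r = 3.
Part (a). Triangle bound: M_tri(r) = Σ_k |c_k| r^k
  = |4|·3^0 + |0|·3^1 + |-4|·3^2
  = 4 + 0 + 36 = 40.
This bounds M(r) := max_{|z|=r} |p(z)| from above; equality holds iff all terms c_k z^k can be made to align in phase at a single z on |z|=r.
Part (b). At z = 3 (real, on the circle |z| = r):
  p(3) = (4)·3^0 + (0)·3^1 + (-4)·3^2 = -32.
  |p(3)| = 32.
Check: |p(3)| = 32 ≤ 40 = M_tri(3). ✓ Equality does not hold at z = 3 (the coefficients have mixed signs, so the terms do not all align in phase there).

M_tri(3) = 40; |p(3)| = 32; equality at z=3: no.


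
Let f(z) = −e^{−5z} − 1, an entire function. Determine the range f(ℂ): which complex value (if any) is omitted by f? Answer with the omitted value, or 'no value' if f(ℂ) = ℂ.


Little Picard bounds the complement of f(ℂ) to at most one point.
e^{−5z} is never zero on ℂ, so -1·e^{−5z} takes every value in ℂ ∖ {0}. Adding -1 shifts the range to ℂ ∖ {-1}. Thus f omits exactly the value -1.

Omitted value: -1.


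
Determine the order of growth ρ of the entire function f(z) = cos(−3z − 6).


cos(w) is a linear combination of e^{iw} and e^{−iw} (or e^w, e^{−w} in the hyperbolic case), so |cos(w)| ≤ e^{|w|}. With w = −3z − 6, |w| ≤ 3|z| + 6 = 3r + 6 on |z| = r, giving M(r) ≤ e^{3r + 6}, so ρ ≤ 1. On a suitable ray (z = it for sin/cos; z = t for sinh/cosh, t real → ∞), |cos(−3z − 6)| grows like e^{3|t|}/2, so ρ ≥ 1. Hence ρ = 1.
Therefore ρ = 1.

Order ρ = 1.


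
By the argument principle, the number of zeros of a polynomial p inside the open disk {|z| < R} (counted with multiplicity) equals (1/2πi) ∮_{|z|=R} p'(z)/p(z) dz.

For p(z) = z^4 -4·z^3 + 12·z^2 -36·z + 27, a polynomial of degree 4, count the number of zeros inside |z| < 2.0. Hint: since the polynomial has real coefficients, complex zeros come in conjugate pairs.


The zeros of p are: 3, (0 + 3i), (0 - 3i), 1.
Their magnitudes are: 3, 3, 3, 1.
Zeros with |z| < R = 2.0: 1.
Count = 1.
By the argument principle, (1/2πi) ∮_{|z|=R} p'(z)/p(z) dz equals exactly this count.

Number of zeros inside |z| < 2.0: 1.


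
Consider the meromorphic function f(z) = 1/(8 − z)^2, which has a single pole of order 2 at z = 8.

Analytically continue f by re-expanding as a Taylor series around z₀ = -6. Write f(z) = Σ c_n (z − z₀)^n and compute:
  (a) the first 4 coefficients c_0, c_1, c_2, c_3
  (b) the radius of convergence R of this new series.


Let w = z − z₀, so z = z₀ + w.
Then 8 − z = 8 − (z₀ + w) = (8 − z₀) − w = 14 − w.
f(z) = 1/(14 − w)^2 = (1/(14)^2) · (1 − w/(14))^{−2}.
By the binomial series (1−u)^{−2} = Σ_{n≥0} C(n+1, 1) u^n for |u|<1, with u = w/(14):
  c_n = C(n+1, 1) / (14)^(n+2).
  c_0 = 1/(14)^2 = 1/196.
  c_1 = 2/(14)^3 = 1/1372.
  c_2 = 3/(14)^4 = 3/38416.
  c_3 = 4/(14)^5 = 1/134456.
The series is valid for |w/d| < 1, i.e. |z − z₀| < |d|.
Radius of convergence: R = |8 − z₀| = |14| = 14 (distance from z₀ to the singularity z = 8).

c_0 = 1/196, c_1 = 1/1372, c_2 = 3/38416, c_3 = 1/134456; R = 14.


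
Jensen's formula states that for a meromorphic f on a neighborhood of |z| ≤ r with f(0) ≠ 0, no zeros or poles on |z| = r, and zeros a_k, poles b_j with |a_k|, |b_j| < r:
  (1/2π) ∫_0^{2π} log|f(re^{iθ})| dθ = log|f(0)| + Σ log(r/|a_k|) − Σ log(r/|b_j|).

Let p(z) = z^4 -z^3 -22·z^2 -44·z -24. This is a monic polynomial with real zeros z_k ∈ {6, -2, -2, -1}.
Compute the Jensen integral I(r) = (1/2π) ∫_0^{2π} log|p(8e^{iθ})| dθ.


Zeros: -2, -2, -1, 6; r = 8.
Inside |z| < r: -2, -2, -1, 6. Outside (|z| ≥ r): ∅.
p(0) = -24, so log|p(0)| = log(24) = 3.1781.
Apply Jensen: I(r) = log|p(0)| + Σ_k log(r/|z_k|), summed over zeros inside |z| < r.
  log(r/|z_k|) for z_k = 6: log(8/6) = 0.2877
  log(r/|z_k|) for z_k = -2: log(8/2) = 1.3863
  log(r/|z_k|) for z_k = -2: log(8/2) = 1.3863
  log(r/|z_k|) for z_k = -1: log(8/1) = 2.0794
Sum over inside zeros: 5.1397.
I(r) = log|p(0)| + (inside sum) = 3.1781 + 5.1397 = 8.3178.
Closed form (all zeros inside, monic): I(r) = n·log(r) = 4·log(8) = 8.3178. ✓

I(r) ≈ 8.3178.


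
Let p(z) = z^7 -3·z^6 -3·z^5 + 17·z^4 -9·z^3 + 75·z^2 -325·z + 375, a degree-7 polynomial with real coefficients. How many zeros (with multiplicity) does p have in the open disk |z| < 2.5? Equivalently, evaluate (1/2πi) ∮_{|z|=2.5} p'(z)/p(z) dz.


The zeros of p are: (-1 + 2i), (-1 - 2i), (2 + 1i), (2 - 1i), (2 + 1i), (2 - 1i), -3.
Their magnitudes are: 2.236, 2.236, 2.236, 2.236, 2.236, 2.236, 3.
Zeros with |z| < R = 2.5: (-1 + 2i), (-1 - 2i), (2 + 1i), (2 - 1i), (2 + 1i), (2 - 1i).
Count = 6.
By the argument principle, (1/2πi) ∮_{|z|=R} p'(z)/p(z) dz equals exactly this count.

Number of zeros inside |z| < 2.5: 6.


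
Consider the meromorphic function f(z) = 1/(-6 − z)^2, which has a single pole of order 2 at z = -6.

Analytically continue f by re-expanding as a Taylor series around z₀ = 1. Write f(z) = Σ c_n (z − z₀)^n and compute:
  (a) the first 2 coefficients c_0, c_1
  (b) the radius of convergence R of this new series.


Let w = z − z₀, so z = z₀ + w.
Then -6 − z = -6 − (z₀ + w) = (-6 − z₀) − w = -7 − w.
f(z) = 1/(-7 − w)^2 = (1/(-7)^2) · (1 − w/(-7))^{−2}.
By the binomial series (1−u)^{−2} = Σ_{n≥0} C(n+1, 1) u^n for |u|<1, with u = w/(-7):
  c_n = C(n+1, 1) / (-7)^(n+2).
  c_0 = 1/(-7)^2 = 1/49.
  c_1 = 2/(-7)^3 = -2/343.
The series is valid for |w/d| < 1, i.e. |z − z₀| < |d|.
Radius of convergence: R = |-6 − z₀| = |-7| = 7 (distance from z₀ to the singularity z = -6).

c_0 = 1/49, c_1 = -2/343; R = 7.


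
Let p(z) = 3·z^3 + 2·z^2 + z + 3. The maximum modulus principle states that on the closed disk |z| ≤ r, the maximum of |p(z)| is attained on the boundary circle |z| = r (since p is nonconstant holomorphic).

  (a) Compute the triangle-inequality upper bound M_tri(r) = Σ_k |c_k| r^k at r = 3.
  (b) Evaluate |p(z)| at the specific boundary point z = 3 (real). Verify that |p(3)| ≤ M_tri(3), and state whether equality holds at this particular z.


Coefficients: c_0 = 3, c_1 = 1, c_2 = 2, c_3 = 3. Radius r = 3.
Part (a). Triangle bound: M_tri(r) = Σ_k |c_k| r^k
  = |3|·3^0 + |1|·3^1 + |2|·3^2 + |3|·3^3
  = 3 + 3 + 18 + 81 = 105.
This bounds M(r) := max_{|z|=r} |p(z)| from above; equality holds iff all terms c_k z^k can be made to align in phase at a single z on |z|=r.
Part (b). At z = 3 (real, on the circle |z| = r):
  p(3) = (3)·3^0 + (1)·3^1 + (2)·3^2 + (3)·3^3 = 105.
  |p(3)| = 105.
Since all nonzero coefficients share the same sign, |p(3)| = 105 = M_tri(3); the triangle bound is attained at z = 3, so in fact M(r) = 105.

M_tri(3) = 105; |p(3)| = 105; equality at z=3: yes.


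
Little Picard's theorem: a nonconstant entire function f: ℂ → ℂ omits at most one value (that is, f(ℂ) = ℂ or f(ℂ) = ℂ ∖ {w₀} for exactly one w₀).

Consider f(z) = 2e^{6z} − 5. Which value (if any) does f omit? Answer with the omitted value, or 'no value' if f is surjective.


Little Picard bounds the complement of f(ℂ) to at most one point.
e^{6z} is never zero on ℂ, so 2·e^{6z} takes every value in ℂ ∖ {0}. Adding -5 shifts the range to ℂ ∖ {-5}. Thus f omits exactly the value -5.

Omitted value: -5.


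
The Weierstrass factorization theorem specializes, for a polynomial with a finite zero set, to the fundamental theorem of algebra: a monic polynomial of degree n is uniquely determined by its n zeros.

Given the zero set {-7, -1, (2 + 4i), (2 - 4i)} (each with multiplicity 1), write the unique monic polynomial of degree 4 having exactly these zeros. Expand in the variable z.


The polynomial is p(z) = ∏_{α ∈ S} (z − α), where S = {-7, -1, (2 + 4i), (2 - 4i)}.
Expanding the product yields: p(z) = z^4 + 4·z^3 -5·z^2 + 132·z + 140.
Note conjugate pairs combine to real quadratics: (z − (2+4i))(z − (2−4i)) = z² − 4z + 20.
The resulting polynomial has degree 4 and real coefficients as required.

p(z) = z^4 + 4·z^3 -5·z^2 + 132·z + 140.


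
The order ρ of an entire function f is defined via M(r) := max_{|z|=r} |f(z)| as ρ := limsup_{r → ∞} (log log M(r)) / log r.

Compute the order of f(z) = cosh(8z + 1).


cosh(w) is a linear combination of e^{iw} and e^{−iw} (or e^w, e^{−w} in the hyperbolic case), so |cosh(w)| ≤ e^{|w|}. With w = 8z + 1, |w| ≤ 8|z| + 1 = 8r + 1 on |z| = r, giving M(r) ≤ e^{8r + 1}, so ρ ≤ 1. On a suitable ray (z = it for sin/cos; z = t for sinh/cosh, t real → ∞), |cosh(8z + 1)| grows like e^{8|t|}/2, so ρ ≥ 1. Hence ρ = 1.
Therefore ρ = 1.

Order ρ = 1.


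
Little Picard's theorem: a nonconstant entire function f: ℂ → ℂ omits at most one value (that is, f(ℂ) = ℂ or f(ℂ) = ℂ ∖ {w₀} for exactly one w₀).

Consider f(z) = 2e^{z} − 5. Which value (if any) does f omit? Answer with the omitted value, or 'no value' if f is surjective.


Little Picard bounds the complement of f(ℂ) to at most one point.
e^{z} is never zero on ℂ, so 2·e^{z} takes every value in ℂ ∖ {0}. Adding -5 shifts the range to ℂ ∖ {-5}. Thus f omits exactly the value -5.

Omitted value: -5.


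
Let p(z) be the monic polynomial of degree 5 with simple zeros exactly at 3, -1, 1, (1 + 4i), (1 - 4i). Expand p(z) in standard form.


The polynomial is p(z) = ∏_{α ∈ S} (z − α), where S = {3, -1, 1, (1 + 4i), (1 - 4i)}.
Expanding the product yields: p(z) = z^5 -5·z^4 + 22·z^3 -46·z^2 -23·z + 51.
Note conjugate pairs combine to real quadratics: (z − (1+4i))(z − (1−4i)) = z² − 2z + 17.
The resulting polynomial has degree 5 and real coefficients as required.

p(z) = z^5 -5·z^4 + 22·z^3 -46·z^2 -23·z + 51.


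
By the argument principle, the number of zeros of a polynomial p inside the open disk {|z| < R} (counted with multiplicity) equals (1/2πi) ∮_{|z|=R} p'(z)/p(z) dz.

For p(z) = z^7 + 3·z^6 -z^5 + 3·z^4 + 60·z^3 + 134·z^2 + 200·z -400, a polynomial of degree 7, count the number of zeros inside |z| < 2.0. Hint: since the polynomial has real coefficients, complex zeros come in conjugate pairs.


The zeros of p are: (-1 + 2i), (-1 - 2i), (2 + 2i), (2 - 2i), 1, (-3 + 1i), (-3 - 1i).
Their magnitudes are: 2.236, 2.236, 2.828, 2.828, 1, 3.162, 3.162.
Zeros with |z| < R = 2.0: 1.
Count = 1.
By the argument principle, (1/2πi) ∮_{|z|=R} p'(z)/p(z) dz equals exactly this count.

Number of zeros inside |z| < 2.0: 1.


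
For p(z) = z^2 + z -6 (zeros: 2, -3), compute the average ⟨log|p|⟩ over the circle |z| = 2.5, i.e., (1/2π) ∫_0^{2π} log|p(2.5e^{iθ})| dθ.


Zeros: -3, 2; r = 2.5.
Inside |z| < r: 2. Outside (|z| ≥ r): -3.
p(0) = -6, so log|p(0)| = log(6) = 1.7918.
Apply Jensen: I(r) = log|p(0)| + Σ_k log(r/|z_k|), summed over zeros inside |z| < r.
  log(r/|z_k|) for z_k = 2: log(2.5/2) = 0.2231
  Outside zeros (-3) contribute nothing to the Jensen sum.
Sum over inside zeros: 0.2231.
I(r) = log|p(0)| + (inside sum) = 1.7918 + 0.2231 = 2.0149.
Note: since some zeros are outside |z| ≤ r, the simplified n·log(r) form does NOT apply — only the inside zeros contribute.

I(r) ≈ 2.0149.


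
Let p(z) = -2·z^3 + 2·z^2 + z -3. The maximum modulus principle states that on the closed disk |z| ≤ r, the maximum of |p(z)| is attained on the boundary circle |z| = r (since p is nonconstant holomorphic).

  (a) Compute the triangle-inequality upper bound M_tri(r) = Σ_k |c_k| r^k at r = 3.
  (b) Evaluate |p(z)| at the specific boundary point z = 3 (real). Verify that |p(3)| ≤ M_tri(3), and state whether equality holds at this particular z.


Coefficients: c_0 = -3, c_1 = 1, c_2 = 2, c_3 = -2. Radius r = 3.
Part (a). Triangle bound: M_tri(r) = Σ_k |c_k| r^k
  = |-3|·3^0 + |1|·3^1 + |2|·3^2 + |-2|·3^3
  = 3 + 3 + 18 + 54 = 78.
This bounds M(r) := max_{|z|=r} |p(z)| from above; equality holds iff all terms c_k z^k can be made to align in phase at a single z on |z|=r.
Part (b). At z = 3 (real, on the circle |z| = r):
  p(3) = (-3)·3^0 + (1)·3^1 + (2)·3^2 + (-2)·3^3 = -36.
  |p(3)| = 36.
Check: |p(3)| = 36 ≤ 78 = M_tri(3). ✓ Equality does not hold at z = 3 (the coefficients have mixed signs, so the terms do not all align in phase there).

M_tri(3) = 78; |p(3)| = 36; equality at z=3: no.


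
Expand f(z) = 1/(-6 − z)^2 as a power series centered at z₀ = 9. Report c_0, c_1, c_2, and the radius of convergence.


Let w = z − z₀, so z = z₀ + w.
Then -6 − z = -6 − (z₀ + w) = (-6 − z₀) − w = -15 − w.
f(z) = 1/(-15 − w)^2 = (1/(-15)^2) · (1 − w/(-15))^{−2}.
By the binomial series (1−u)^{−2} = Σ_{n≥0} C(n+1, 1) u^n for |u|<1, with u = w/(-15):
  c_n = C(n+1, 1) / (-15)^(n+2).
  c_0 = 1/(-15)^2 = 1/225.
  c_1 = 2/(-15)^3 = -2/3375.
  c_2 = 3/(-15)^4 = 1/16875.
The series is valid for |w/d| < 1, i.e. |z − z₀| < |d|.
Radius of convergence: R = |-6 − z₀| = |-15| = 15 (distance from z₀ to the singularity z = -6).

c_0 = 1/225, c_1 = -2/3375, c_2 = 1/16875; R = 15.


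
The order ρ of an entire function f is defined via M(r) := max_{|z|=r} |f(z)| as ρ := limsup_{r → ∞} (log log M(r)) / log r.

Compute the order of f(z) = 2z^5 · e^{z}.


M(r) = max_{|z|=r} |2|·|z|^5·|e^{z}| = 2·r^5 · e^{1r^1} (the factors attain their maxima compatibly on |z|=r). Then log M(r) = log 2 + 5·log r + 1r^1, dominated by the last term, so log log M(r) ~ 1·log r. The polynomial factor 2z^5 contributes only a log r term and does not affect the order. ρ = 1.
Therefore ρ = 1.

Order ρ = 1.


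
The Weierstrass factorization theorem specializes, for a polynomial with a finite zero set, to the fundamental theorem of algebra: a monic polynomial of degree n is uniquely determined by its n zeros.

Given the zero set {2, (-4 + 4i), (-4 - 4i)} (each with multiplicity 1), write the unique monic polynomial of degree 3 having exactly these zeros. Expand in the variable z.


The polynomial is p(z) = ∏_{α ∈ S} (z − α), where S = {2, (-4 + 4i), (-4 - 4i)}.
Expanding the product yields: p(z) = z^3 + 6·z^2 + 16·z -64.
Note conjugate pairs combine to real quadratics: (z − (-4+4i))(z − (-4−4i)) = z² + 8z + 32.
The resulting polynomial has degree 3 and real coefficients as required.

p(z) = z^3 + 6·z^2 + 16·z -64.


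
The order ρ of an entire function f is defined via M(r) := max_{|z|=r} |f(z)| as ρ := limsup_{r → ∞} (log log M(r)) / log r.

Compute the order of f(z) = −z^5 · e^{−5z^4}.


M(r) = max_{|z|=r} |-1|·|z|^5·|e^{−5z^4}| = 1·r^5 · e^{5r^4} (the factors attain their maxima compatibly on |z|=r). Then log M(r) = log 1 + 5·log r + 5r^4, dominated by the last term, so log log M(r) ~ 4·log r. The polynomial factor -1z^5 contributes only a log r term and does not affect the order. ρ = 4.
Therefore ρ = 4.

Order ρ = 4.


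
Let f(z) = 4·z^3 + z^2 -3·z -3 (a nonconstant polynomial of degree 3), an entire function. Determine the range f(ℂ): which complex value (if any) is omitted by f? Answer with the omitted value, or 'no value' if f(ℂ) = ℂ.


Little Picard bounds the complement of f(ℂ) to at most one point.
For every w ∈ ℂ, the equation p(z) − w = 0 is a nonconstant polynomial in z and hence has at least one root by the fundamental theorem of algebra. So p is surjective onto ℂ, omitting no value.

Omitted value: no value.


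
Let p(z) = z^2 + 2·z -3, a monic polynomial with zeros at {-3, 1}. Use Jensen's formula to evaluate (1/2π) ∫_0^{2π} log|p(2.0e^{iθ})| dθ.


Zeros: -3, 1; r = 2.0.
Inside |z| < r: 1. Outside (|z| ≥ r): -3.
p(0) = -3, so log|p(0)| = log(3) = 1.0986.
Apply Jensen: I(r) = log|p(0)| + Σ_k log(r/|z_k|), summed over zeros inside |z| < r.
  log(r/|z_k|) for z_k = 1: log(2.0/1) = 0.6931
  Outside zeros (-3) contribute nothing to the Jensen sum.
Sum over inside zeros: 0.6931.
I(r) = log|p(0)| + (inside sum) = 1.0986 + 0.6931 = 1.7918.
Note: since some zeros are outside |z| ≤ r, the simplified n·log(r) form does NOT apply — only the inside zeros contribute.

I(r) ≈ 1.7918.


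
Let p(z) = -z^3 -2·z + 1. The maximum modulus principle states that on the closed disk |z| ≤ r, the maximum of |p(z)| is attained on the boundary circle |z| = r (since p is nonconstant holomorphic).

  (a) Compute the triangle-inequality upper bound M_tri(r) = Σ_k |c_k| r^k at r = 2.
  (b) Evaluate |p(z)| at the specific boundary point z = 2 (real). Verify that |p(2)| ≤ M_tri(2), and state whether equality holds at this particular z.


Coefficients: c_0 = 1, c_1 = -2, c_2 = 0, c_3 = -1. Radius r = 2.
Part (a). Triangle bound: M_tri(r) = Σ_k |c_k| r^k
  = |1|·2^0 + |-2|·2^1 + |0|·2^2 + |-1|·2^3
  = 1 + 4 + 0 + 8 = 13.
This bounds M(r) := max_{|z|=r} |p(z)| from above; equality holds iff all terms c_k z^k can be made to align in phase at a single z on |z|=r.
Part (b). At z = 2 (real, on the circle |z| = r):
  p(2) = (1)·2^0 + (-2)·2^1 + (0)·2^2 + (-1)·2^3 = -11.
  |p(2)| = 11.
Check: |p(2)| = 11 ≤ 13 = M_tri(2). ✓ Equality does not hold at z = 2 (the coefficients have mixed signs, so the terms do not all align in phase there).

M_tri(2) = 13; |p(2)| = 11; equality at z=2: no.


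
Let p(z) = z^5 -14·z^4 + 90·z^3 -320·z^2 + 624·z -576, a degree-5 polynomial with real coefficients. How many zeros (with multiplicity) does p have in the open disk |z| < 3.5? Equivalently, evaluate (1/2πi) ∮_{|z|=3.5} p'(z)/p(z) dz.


The zeros of p are: (3 + 3i), (3 - 3i), 4, (2 + 2i), (2 - 2i).
Their magnitudes are: 4.243, 4.243, 4, 2.828, 2.828.
Zeros with |z| < R = 3.5: (2 + 2i), (2 - 2i).
Count = 2.
By the argument principle, (1/2πi) ∮_{|z|=R} p'(z)/p(z) dz equals exactly this count.

Number of zeros inside |z| < 3.5: 2.


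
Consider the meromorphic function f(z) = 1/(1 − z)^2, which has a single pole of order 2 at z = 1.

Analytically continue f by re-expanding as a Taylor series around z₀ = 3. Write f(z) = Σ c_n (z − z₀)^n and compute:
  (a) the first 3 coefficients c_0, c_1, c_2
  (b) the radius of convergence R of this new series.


Let w = z − z₀, so z = z₀ + w.
Then 1 − z = 1 − (z₀ + w) = (1 − z₀) − w = -2 − w.
f(z) = 1/(-2 − w)^2 = (1/(-2)^2) · (1 − w/(-2))^{−2}.
By the binomial series (1−u)^{−2} = Σ_{n≥0} C(n+1, 1) u^n for |u|<1, with u = w/(-2):
  c_n = C(n+1, 1) / (-2)^(n+2).
  c_0 = 1/(-2)^2 = 1/4.
  c_1 = 2/(-2)^3 = -1/4.
  c_2 = 3/(-2)^4 = 3/16.
The series is valid for |w/d| < 1, i.e. |z − z₀| < |d|.
Radius of convergence: R = |1 − z₀| = |-2| = 2 (distance from z₀ to the singularity z = 1).

c_0 = 1/4, c_1 = -1/4, c_2 = 3/16; R = 2.


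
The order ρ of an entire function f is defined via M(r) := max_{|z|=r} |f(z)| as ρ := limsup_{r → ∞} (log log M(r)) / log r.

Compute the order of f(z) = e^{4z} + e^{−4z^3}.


Each summand is entire of order 1 and 3 respectively (as in the single-exponential case). The order of a sum is at most the max of the orders, so ρ ≤ 3. For the lower bound: on |z|=r choose arg z so that -4z^3 is real positive; then |e^{-4z^3}| = e^{4r^3} while |e^{4z}| ≤ e^{4r^1} = o(e^{4r^3}). So |f| ≥ e^{4r^3}(1 − o(1)) and ρ ≥ 3. Hence ρ = max(1, 3) = 3.
Therefore ρ = 3.

Order ρ = 3.


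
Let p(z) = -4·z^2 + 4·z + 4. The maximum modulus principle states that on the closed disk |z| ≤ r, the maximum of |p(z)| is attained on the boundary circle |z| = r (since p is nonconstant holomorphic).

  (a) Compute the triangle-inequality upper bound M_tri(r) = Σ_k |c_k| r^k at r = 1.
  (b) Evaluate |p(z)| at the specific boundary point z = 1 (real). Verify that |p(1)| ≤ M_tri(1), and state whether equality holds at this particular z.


Coefficients: c_0 = 4, c_1 = 4, c_2 = -4. Radius r = 1.
Part (a). Triangle bound: M_tri(r) = Σ_k |c_k| r^k
  = |4|·1^0 + |4|·1^1 + |-4|·1^2
  = 4 + 4 + 4 = 12.
This bounds M(r) := max_{|z|=r} |p(z)| from above; equality holds iff all terms c_k z^k can be made to align in phase at a single z on |z|=r.
Part (b). At z = 1 (real, on the circle |z| = r):
  p(1) = (4)·1^0 + (4)·1^1 + (-4)·1^2 = 4.
  |p(1)| = 4.
Check: |p(1)| = 4 ≤ 12 = M_tri(1). ✓ Equality does not hold at z = 1 (the coefficients have mixed signs, so the terms do not all align in phase there).

M_tri(1) = 12; |p(1)| = 4; equality at z=1: no.


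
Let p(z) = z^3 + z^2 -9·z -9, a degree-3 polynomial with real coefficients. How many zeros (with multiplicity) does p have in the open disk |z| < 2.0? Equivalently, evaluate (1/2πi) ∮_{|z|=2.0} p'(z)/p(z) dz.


The zeros of p are: -3, 3, -1.
Their magnitudes are: 3, 3, 1.
Zeros with |z| < R = 2.0: -1.
Count = 1.
By the argument principle, (1/2πi) ∮_{|z|=R} p'(z)/p(z) dz equals exactly this count.

Number of zeros inside |z| < 2.0: 1.


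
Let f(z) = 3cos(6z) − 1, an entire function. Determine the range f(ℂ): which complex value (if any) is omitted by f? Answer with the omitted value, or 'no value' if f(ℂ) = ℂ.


Little Picard bounds the complement of f(ℂ) to at most one point.
cos is entire and surjective onto ℂ: for every w ∈ ℂ, cos(ζ) = w has a solution ζ ∈ ℂ (e.g., via the complex inverse arccos). With ζ = 6z this gives z = ζ/(6). Then 3·cos(6z) takes every value in 3·ℂ = ℂ, and adding -1 is a bijection of ℂ. So f is surjective and omits no value. (Note: only on the real line is cos bounded by [−1, 1].)

Omitted value: no value.


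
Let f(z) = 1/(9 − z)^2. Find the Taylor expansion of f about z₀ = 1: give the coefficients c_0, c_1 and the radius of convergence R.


Let w = z − z₀, so z = z₀ + w.
Then 9 − z = 9 − (z₀ + w) = (9 − z₀) − w = 8 − w.
f(z) = 1/(8 − w)^2 = (1/(8)^2) · (1 − w/(8))^{−2}.
By the binomial series (1−u)^{−2} = Σ_{n≥0} C(n+1, 1) u^n for |u|<1, with u = w/(8):
  c_n = C(n+1, 1) / (8)^(n+2).
  c_0 = 1/(8)^2 = 1/64.
  c_1 = 2/(8)^3 = 1/256.
The series is valid for |w/d| < 1, i.e. |z − z₀| < |d|.
Radius of convergence: R = |9 − z₀| = |8| = 8 (distance from z₀ to the singularity z = 9).

c_0 = 1/64, c_1 = 1/256; R = 8.


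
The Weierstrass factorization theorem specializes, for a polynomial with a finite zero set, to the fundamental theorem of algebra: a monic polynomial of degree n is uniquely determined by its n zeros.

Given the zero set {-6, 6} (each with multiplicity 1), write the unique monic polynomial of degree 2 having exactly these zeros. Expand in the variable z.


The polynomial is p(z) = ∏_{α ∈ S} (z − α), where S = {-6, 6}.
Expanding the product yields: p(z) = z^2 -36.
The resulting polynomial has degree 2 and real coefficients as required.

p(z) = z^2 -36.


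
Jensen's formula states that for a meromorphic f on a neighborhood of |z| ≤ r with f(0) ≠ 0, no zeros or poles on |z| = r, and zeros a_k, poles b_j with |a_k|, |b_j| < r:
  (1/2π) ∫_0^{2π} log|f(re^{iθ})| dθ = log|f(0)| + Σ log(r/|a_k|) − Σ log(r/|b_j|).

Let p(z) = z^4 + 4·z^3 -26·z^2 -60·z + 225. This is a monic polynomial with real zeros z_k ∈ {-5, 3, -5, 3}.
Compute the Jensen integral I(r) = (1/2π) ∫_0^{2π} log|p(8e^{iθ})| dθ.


Zeros: -5, -5, 3, 3; r = 8.
Inside |z| < r: -5, -5, 3, 3. Outside (|z| ≥ r): ∅.
p(0) = 225, so log|p(0)| = log(225) = 5.4161.
Apply Jensen: I(r) = log|p(0)| + Σ_k log(r/|z_k|), summed over zeros inside |z| < r.
  log(r/|z_k|) for z_k = -5: log(8/5) = 0.4700
  log(r/|z_k|) for z_k = 3: log(8/3) = 0.9808
  log(r/|z_k|) for z_k = -5: log(8/5) = 0.4700
  log(r/|z_k|) for z_k = 3: log(8/3) = 0.9808
Sum over inside zeros: 2.9017.
I(r) = log|p(0)| + (inside sum) = 5.4161 + 2.9017 = 8.3178.
Closed form (all zeros inside, monic): I(r) = n·log(r) = 4·log(8) = 8.3178. ✓

I(r) ≈ 8.3178.


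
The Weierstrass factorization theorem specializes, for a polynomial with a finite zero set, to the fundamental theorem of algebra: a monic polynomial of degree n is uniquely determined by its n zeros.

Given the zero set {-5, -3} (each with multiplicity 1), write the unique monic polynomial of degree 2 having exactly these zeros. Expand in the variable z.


The polynomial is p(z) = ∏_{α ∈ S} (z − α), where S = {-5, -3}.
Expanding the product yields: p(z) = z^2 + 8·z + 15.
The resulting polynomial has degree 2 and real coefficients as required.

p(z) = z^2 + 8·z + 15.


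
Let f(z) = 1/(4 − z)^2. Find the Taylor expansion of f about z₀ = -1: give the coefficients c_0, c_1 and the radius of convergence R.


Let w = z − z₀, so z = z₀ + w.
Then 4 − z = 4 − (z₀ + w) = (4 − z₀) − w = 5 − w.
f(z) = 1/(5 − w)^2 = (1/(5)^2) · (1 − w/(5))^{−2}.
By the binomial series (1−u)^{−2} = Σ_{n≥0} C(n+1, 1) u^n for |u|<1, with u = w/(5):
  c_n = C(n+1, 1) / (5)^(n+2).
  c_0 = 1/(5)^2 = 1/25.
  c_1 = 2/(5)^3 = 2/125.
The series is valid for |w/d| < 1, i.e. |z − z₀| < |d|.
Radius of convergence: R = |4 − z₀| = |5| = 5 (distance from z₀ to the singularity z = 4).

c_0 = 1/25, c_1 = 2/125; R = 5.


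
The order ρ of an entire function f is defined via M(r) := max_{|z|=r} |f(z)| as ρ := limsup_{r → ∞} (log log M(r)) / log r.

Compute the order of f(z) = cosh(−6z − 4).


cosh(w) is a linear combination of e^{iw} and e^{−iw} (or e^w, e^{−w} in the hyperbolic case), so |cosh(w)| ≤ e^{|w|}. With w = −6z − 4, |w| ≤ 6|z| + 4 = 6r + 4 on |z| = r, giving M(r) ≤ e^{6r + 4}, so ρ ≤ 1. On a suitable ray (z = it for sin/cos; z = t for sinh/cosh, t real → ∞), |cosh(−6z − 4)| grows like e^{6|t|}/2, so ρ ≥ 1. Hence ρ = 1.
Therefore ρ = 1.

Order ρ = 1.


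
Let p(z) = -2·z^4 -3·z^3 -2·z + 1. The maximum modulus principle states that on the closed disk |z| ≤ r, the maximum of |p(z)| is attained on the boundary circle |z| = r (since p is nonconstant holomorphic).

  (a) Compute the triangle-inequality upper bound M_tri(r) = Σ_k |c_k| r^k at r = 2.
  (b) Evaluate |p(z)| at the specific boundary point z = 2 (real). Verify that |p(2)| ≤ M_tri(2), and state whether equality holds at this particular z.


Coefficients: c_0 = 1, c_1 = -2, c_2 = 0, c_3 = -3, c_4 = -2. Radius r = 2.
Part (a). Triangle bound: M_tri(r) = Σ_k |c_k| r^k
  = |1|·2^0 + |-2|·2^1 + |0|·2^2 + |-3|·2^3 + |-2|·2^4
  = 1 + 4 + 0 + 24 + 32 = 61.
This bounds M(r) := max_{|z|=r} |p(z)| from above; equality holds iff all terms c_k z^k can be made to align in phase at a single z on |z|=r.
Part (b). At z = 2 (real, on the circle |z| = r):
  p(2) = (1)·2^0 + (-2)·2^1 + (0)·2^2 + (-3)·2^3 + (-2)·2^4 = -59.
  |p(2)| = 59.
Check: |p(2)| = 59 ≤ 61 = M_tri(2). ✓ Equality does not hold at z = 2 (the coefficients have mixed signs, so the terms do not all align in phase there).

M_tri(2) = 61; |p(2)| = 59; equality at z=2: no.


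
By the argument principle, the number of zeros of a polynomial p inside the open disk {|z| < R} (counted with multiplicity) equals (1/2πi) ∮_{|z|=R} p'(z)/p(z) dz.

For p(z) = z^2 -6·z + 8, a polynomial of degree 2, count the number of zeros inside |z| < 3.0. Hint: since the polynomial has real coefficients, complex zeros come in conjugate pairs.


The zeros of p are: 4, 2.
Their magnitudes are: 4, 2.
Zeros with |z| < R = 3.0: 2.
Count = 1.
By the argument principle, (1/2πi) ∮_{|z|=R} p'(z)/p(z) dz equals exactly this count.

Number of zeros inside |z| < 3.0: 1.


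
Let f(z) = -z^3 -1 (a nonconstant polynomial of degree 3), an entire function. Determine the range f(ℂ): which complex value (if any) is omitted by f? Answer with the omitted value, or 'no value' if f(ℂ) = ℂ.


Little Picard bounds the complement of f(ℂ) to at most one point.
For every w ∈ ℂ, the equation p(z) − w = 0 is a nonconstant polynomial in z and hence has at least one root by the fundamental theorem of algebra. So p is surjective onto ℂ, omitting no value.

Omitted value: no value.


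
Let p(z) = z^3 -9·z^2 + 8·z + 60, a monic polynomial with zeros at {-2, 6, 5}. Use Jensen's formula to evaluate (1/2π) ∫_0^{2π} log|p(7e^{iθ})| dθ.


Zeros: -2, 5, 6; r = 7.
Inside |z| < r: -2, 5, 6. Outside (|z| ≥ r): ∅.
p(0) = 60, so log|p(0)| = log(60) = 4.0943.
Apply Jensen: I(r) = log|p(0)| + Σ_k log(r/|z_k|), summed over zeros inside |z| < r.
  log(r/|z_k|) for z_k = -2: log(7/2) = 1.2528
  log(r/|z_k|) for z_k = 6: log(7/6) = 0.1542
  log(r/|z_k|) for z_k = 5: log(7/5) = 0.3365
Sum over inside zeros: 1.7434.
I(r) = log|p(0)| + (inside sum) = 4.0943 + 1.7434 = 5.8377.
Closed form (all zeros inside, monic): I(r) = n·log(r) = 3·log(7) = 5.8377. ✓

I(r) ≈ 5.8377.


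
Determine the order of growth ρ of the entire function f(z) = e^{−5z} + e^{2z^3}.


Each summand is entire of order 1 and 3 respectively (as in the single-exponential case). The order of a sum is at most the max of the orders, so ρ ≤ 3. For the lower bound: on |z|=r choose arg z so that 2z^3 is real positive; then |e^{2z^3}| = e^{2r^3} while |e^{-5z}| ≤ e^{5r^1} = o(e^{2r^3}). So |f| ≥ e^{2r^3}(1 − o(1)) and ρ ≥ 3. Hence ρ = max(1, 3) = 3.
Therefore ρ = 3.

Order ρ = 3.


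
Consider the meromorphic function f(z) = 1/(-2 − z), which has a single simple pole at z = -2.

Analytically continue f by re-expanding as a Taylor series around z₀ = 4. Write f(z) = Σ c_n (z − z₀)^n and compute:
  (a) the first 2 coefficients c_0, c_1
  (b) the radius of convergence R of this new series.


Let w = z − z₀, so z = z₀ + w.
Then -2 − z = -2 − (z₀ + w) = (-2 − z₀) − w = -6 − w.
f(z) = 1/(-6 − w) = (1/(-6)) · 1/(1 − w/(-6)) = Σ_{n≥0} w^n / (-6)^(n+1).
So c_n = 1/(-6)^(n+1):
  c_0 = 1/(-6)^1 = -1/6.
  c_1 = 1/(-6)^2 = 1/36.
The series is valid for |w/d| < 1, i.e. |z − z₀| < |d|.
Radius of convergence: R = |-2 − z₀| = |-6| = 6 (distance from z₀ to the singularity z = -2).

c_0 = -1/6, c_1 = 1/36; R = 6.


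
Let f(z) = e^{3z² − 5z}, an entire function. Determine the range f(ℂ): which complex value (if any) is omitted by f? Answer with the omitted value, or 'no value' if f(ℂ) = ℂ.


Little Picard bounds the complement of f(ℂ) to at most one point.
The exponent g(z) = 3z² − 5z is a nonconstant polynomial, hence surjective onto ℂ. So e^{g(z)} takes every value in {e^w : w ∈ ℂ} = ℂ ∖ {0}. Adding 0 shifts the range to ℂ ∖ {0}. f omits exactly 0.

Omitted value: 0.


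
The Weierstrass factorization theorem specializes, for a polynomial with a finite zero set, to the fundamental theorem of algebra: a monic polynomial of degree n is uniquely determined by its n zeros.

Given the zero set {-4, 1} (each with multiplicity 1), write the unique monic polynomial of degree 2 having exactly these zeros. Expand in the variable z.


The polynomial is p(z) = ∏_{α ∈ S} (z − α), where S = {-4, 1}.
Expanding the product yields: p(z) = z^2 + 3·z -4.
The resulting polynomial has degree 2 and real coefficients as required.

p(z) = z^2 + 3·z -4.


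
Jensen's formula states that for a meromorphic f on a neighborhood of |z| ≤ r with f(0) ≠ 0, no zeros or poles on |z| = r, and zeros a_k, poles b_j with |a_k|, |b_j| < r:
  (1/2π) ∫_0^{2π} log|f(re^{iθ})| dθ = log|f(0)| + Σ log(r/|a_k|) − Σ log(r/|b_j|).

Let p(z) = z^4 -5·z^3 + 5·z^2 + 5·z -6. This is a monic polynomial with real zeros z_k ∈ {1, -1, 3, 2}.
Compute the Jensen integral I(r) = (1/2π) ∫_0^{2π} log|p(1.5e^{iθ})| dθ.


Zeros: -1, 1, 2, 3; r = 1.5.
Inside |z| < r: -1, 1. Outside (|z| ≥ r): 2, 3.
p(0) = -6, so log|p(0)| = log(6) = 1.7918.
Apply Jensen: I(r) = log|p(0)| + Σ_k log(r/|z_k|), summed over zeros inside |z| < r.
  log(r/|z_k|) for z_k = 1: log(1.5/1) = 0.4055
  log(r/|z_k|) for z_k = -1: log(1.5/1) = 0.4055
  Outside zeros (2, 3) contribute nothing to the Jensen sum.
Sum over inside zeros: 0.8109.
I(r) = log|p(0)| + (inside sum) = 1.7918 + 0.8109 = 2.6027.
Note: since some zeros are outside |z| ≤ r, the simplified n·log(r) form does NOT apply — only the inside zeros contribute.

I(r) ≈ 2.6027.


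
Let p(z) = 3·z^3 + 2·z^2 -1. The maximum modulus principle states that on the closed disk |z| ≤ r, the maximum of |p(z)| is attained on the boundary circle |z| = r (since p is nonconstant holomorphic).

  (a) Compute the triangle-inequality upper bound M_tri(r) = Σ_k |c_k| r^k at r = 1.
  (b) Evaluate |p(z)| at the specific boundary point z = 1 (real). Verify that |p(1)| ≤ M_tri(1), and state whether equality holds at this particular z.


Coefficients: c_0 = -1, c_1 = 0, c_2 = 2, c_3 = 3. Radius r = 1.
Part (a). Triangle bound: M_tri(r) = Σ_k |c_k| r^k
  = |-1|·1^0 + |0|·1^1 + |2|·1^2 + |3|·1^3
  = 1 + 0 + 2 + 3 = 6.
This bounds M(r) := max_{|z|=r} |p(z)| from above; equality holds iff all terms c_k z^k can be made to align in phase at a single z on |z|=r.
Part (b). At z = 1 (real, on the circle |z| = r):
  p(1) = (-1)·1^0 + (0)·1^1 + (2)·1^2 + (3)·1^3 = 4.
  |p(1)| = 4.
Check: |p(1)| = 4 ≤ 6 = M_tri(1). ✓ Equality does not hold at z = 1 (the coefficients have mixed signs, so the terms do not all align in phase there).

M_tri(1) = 6; |p(1)| = 4; equality at z=1: no.


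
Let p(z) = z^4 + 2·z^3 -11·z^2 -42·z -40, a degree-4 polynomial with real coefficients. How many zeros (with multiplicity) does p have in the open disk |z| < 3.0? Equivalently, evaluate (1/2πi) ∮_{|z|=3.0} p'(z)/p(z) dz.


The zeros of p are: -2, 4, (-2 + 1i), (-2 - 1i).
Their magnitudes are: 2, 4, 2.236, 2.236.
Zeros with |z| < R = 3.0: -2, (-2 + 1i), (-2 - 1i).
Count = 3.
By the argument principle, (1/2πi) ∮_{|z|=R} p'(z)/p(z) dz equals exactly this count.

Number of zeros inside |z| < 3.0: 3.
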